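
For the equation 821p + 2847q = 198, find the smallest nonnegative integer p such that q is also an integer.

2712

gcd(2847, 821):
  2847 = 3×821 + 384
  821 = 2×384 + 53
  384 = 7×53 + 13
  53 = 4×13 + 1
  13 = 13×1
so gcd(2847, 821) = 1.
1 divides 198, so solutions exist.
Back-substitute for Bézout coefficients:
  1 = 53 - 4×13
  ... = 821×(215) + 2847×(-62)
Scale by 198/1 = 198: (p₀, q₀) = (42570, -12276).
General solution: p = 42570 + 2847t, q = -12276 - 821t for integer t.
p ≥ 0: smallest is 42570 mod 2847 = 2712 (at t = -14), with q = -782.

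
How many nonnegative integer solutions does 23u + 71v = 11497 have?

7

gcd(71, 23) = 1  (71 = 3·23 + 2, 23 = 11·2 + 1, 2 = 2·1).
Back-substituting, 23·(34) + 71·(-11) = 1.
Scale by 11497: one solution is (390898, -126467). Reduce u mod 71: (43, 148).
General: u = 43 + 71t, v = 148 - 23t.
u ≥ 0 ⇒ t ≥ 0; v ≥ 0 ⇒ t ≤ 6. So t ∈ [0, 6]: 7 solutions.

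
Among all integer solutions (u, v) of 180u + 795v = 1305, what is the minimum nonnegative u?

47

gcd(795, 180) = 15  (795 = 4*180 + 75, 180 = 2*75 + 30, 75 = 2*30 + 15, 30 = 2*15).
15 divides 1305, so solutions exist.
Back-substituting, 180*(-22) + 795*(5) = 15.
Scale by 1305/15 = 87: (u₀, v₀) = (-1914, 435).
General solution: u = -1914 + 53t, v = 435 - 12t for integer t.
u ≥ 0: smallest is -1914 mod 53 = 47 (at t = 37), with v = -9.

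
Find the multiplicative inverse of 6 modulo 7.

gcd(7, 6):
  7 = 1*6 + 1
  6 = 6*1
so gcd(7, 6) = 1.
Back-substitute for Bézout coefficients:
  1 = 7 - 1*6
  ... = 6*(-1) + 7*(1)
So 6*-1 ≡ 1 (mod 7), and -1 mod 7 = 6.

6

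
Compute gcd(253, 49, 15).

gcd(253, 49) = 1.
gcd(1, 15) = 1.

1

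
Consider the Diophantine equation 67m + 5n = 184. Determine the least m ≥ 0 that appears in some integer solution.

2

gcd(67, 5):
  67 = 13*5 + 2
  5 = 2*2 + 1
  2 = 2*1
so gcd(67, 5) = 1.
1 divides 184, so solutions exist.
Back-substitute for Bézout coefficients:
  1 = 5 - 2*2
  ... = 67*(-2) + 5*(27)
Scale by 184/1 = 184: (m₀, n₀) = (-368, 4968).
General solution: m = -368 + 5t, n = 4968 - 67t for integer t.
m ≥ 0: smallest is -368 mod 5 = 2 (at t = 74), with n = 10.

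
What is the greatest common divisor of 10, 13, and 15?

gcd(13, 10):
  13 = 1·10 + 3
  10 = 3·3 + 1
  3 = 3·1
so gcd(13, 10) = 1.
gcd(1, 15) = 1.

1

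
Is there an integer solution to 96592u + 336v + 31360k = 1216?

yes

gcd(96592, 336) = 16  (96592 = 287×336 + 160, 336 = 2×160 + 16, 160 = 10×16).
gcd(16, 31360) = 16.
16 divides 1216, so integer solutions exist.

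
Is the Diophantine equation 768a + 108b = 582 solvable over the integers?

gcd(768, 108):
  768 = 7×108 + 12
  108 = 9×12
so gcd(768, 108) = 12.
12 does not divide 582 (remainder 6), so no integer solutions.

no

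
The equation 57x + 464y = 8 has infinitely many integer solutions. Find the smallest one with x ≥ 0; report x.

gcd(464, 57):
  464 = 8*57 + 8
  57 = 7*8 + 1
  8 = 8*1
so gcd(464, 57) = 1.
1 divides 8, so solutions exist.
Back-substitute for Bézout coefficients:
  1 = 57 - 7*8
  ... = 57*(57) + 464*(-7)
Scale by 8/1 = 8: (x₀, y₀) = (456, -56).
General solution: x = 456 + 464t, y = -56 - 57t for integer t.
x ≥ 0: smallest is 456 mod 464 = 456 (at t = 0), with y = -56.

456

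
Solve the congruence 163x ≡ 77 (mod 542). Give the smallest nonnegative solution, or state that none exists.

gcd(542, 163):
  542 = 3×163 + 53
  163 = 3×53 + 4
  53 = 13×4 + 1
  4 = 4×1
so gcd(542, 163) = 1.
1 divides 77, so solutions exist.
Back-substitute for Bézout coefficients:
  1 = 53 - 13×4
  ... = 163×(-133) + 542×(40)
So 163×(-133) ≡ 1 (mod 542); multiply by 77: x ≡ -10241 (mod 542).
Smallest nonnegative: x = -10241 mod 542 = 57.

57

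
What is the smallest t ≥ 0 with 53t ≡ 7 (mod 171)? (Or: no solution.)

gcd(171, 53):
  171 = 3*53 + 12
  53 = 4*12 + 5
  12 = 2*5 + 2
  5 = 2*2 + 1
  2 = 2*1
so gcd(171, 53) = 1.
1 divides 7, so solutions exist.
Back-substitute for Bézout coefficients:
  1 = 5 - 2*2
  ... = 53*(71) + 171*(-22)
So 53*(71) ≡ 1 (mod 171); multiply by 7: t ≡ 497 (mod 171).
Smallest nonnegative: t = 497 mod 171 = 155.

155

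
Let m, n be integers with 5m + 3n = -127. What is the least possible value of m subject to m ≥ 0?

1

gcd(5, 3) = 1  (5 = 1×3 + 2, 3 = 1×2 + 1, 2 = 2×1).
1 divides -127, so solutions exist.
Back-substituting, 5×(-1) + 3×(2) = 1.
Scale by -127/1 = -127: (m₀, n₀) = (127, -254).
General solution: m = 127 + 3t, n = -254 - 5t for integer t.
m ≥ 0: smallest is 127 mod 3 = 1 (at t = -42), with n = -44.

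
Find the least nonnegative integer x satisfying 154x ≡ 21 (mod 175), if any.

gcd(175, 154) = 7  (175 = 1*154 + 21, 154 = 7*21 + 7, 21 = 3*7).
7 divides 21, so solutions exist.
Back-substituting, 154*(8) + 175*(-7) = 7.
So 154*(8) ≡ 7 (mod 175); multiply by 3: x ≡ 24 (mod 25).
Smallest nonnegative: x = 24 mod 25 = 24.

24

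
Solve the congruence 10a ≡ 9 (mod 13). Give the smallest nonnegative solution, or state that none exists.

gcd(13, 10) = 1.
1 divides 9, so solutions exist.
By Bézout, 10*(4) + 13*(-3) = 1.
So 10*(4) ≡ 1 (mod 13); multiply by 9: a ≡ 36 (mod 13).
Smallest nonnegative: a = 36 mod 13 = 10.

10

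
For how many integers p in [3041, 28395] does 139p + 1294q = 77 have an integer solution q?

19

gcd(1294, 139) = 1.
By Bézout, 139×(391) + 1294×(-42) = 1.
Particular solution: (345, -37).
General solution: p = 345 + 1294t, q = -37 - 139t for integer t.
3041 ≤ 345 + 1294t ≤ 28395 gives t ∈ [3, 21], which is 19 values.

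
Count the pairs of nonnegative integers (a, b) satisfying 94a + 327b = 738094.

gcd(327, 94) = 1  (327 = 3*94 + 45, 94 = 2*45 + 4, 45 = 11*4 + 1, 4 = 4*1).
Back-substituting, 94*(-80) + 327*(23) = 1.
Scale by 738094: one solution is (-59047520, 16976162). Reduce a mod 327: (178, 2206).
General: a = 178 + 327t, b = 2206 - 94t.
a ≥ 0 ⇒ t ≥ 0; b ≥ 0 ⇒ t ≤ 23. So t ∈ [0, 23]: 24 solutions.

24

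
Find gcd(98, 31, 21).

1

gcd(98, 31) = 1.
gcd(1, 21) = 1.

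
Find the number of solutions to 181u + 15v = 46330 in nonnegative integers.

17

gcd(181, 15) = 1  (181 = 12×15 + 1, 15 = 15×1).
Back-substituting, 181×(1) + 15×(-12) = 1.
Scale by 46330: one solution is (46330, -555960). Reduce u mod 15: (10, 2968).
General: u = 10 + 15t, v = 2968 - 181t.
u ≥ 0 ⇒ t ≥ 0; v ≥ 0 ⇒ t ≤ 16. So t ∈ [0, 16]: 17 solutions.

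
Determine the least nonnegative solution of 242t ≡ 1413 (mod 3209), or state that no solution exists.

gcd(3209, 242):
  3209 = 13×242 + 63
  242 = 3×63 + 53
  63 = 1×53 + 10
  53 = 5×10 + 3
  10 = 3×3 + 1
  3 = 3×1
so gcd(3209, 242) = 1.
1 divides 1413, so solutions exist.
Back-substitute for Bézout coefficients:
  1 = 10 - 3×3
  ... = 242×(-968) + 3209×(73)
So 242×(-968) ≡ 1 (mod 3209); multiply by 1413: t ≡ -1367784 (mod 3209).
Smallest nonnegative: t = -1367784 mod 3209 = 2459.

2459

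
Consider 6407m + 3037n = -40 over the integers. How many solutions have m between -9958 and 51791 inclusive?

21

gcd(6407, 3037):
  6407 = 2×3037 + 333
  3037 = 9×333 + 40
  333 = 8×40 + 13
  40 = 3×13 + 1
  13 = 13×1
so gcd(6407, 3037) = 1.
Back-substitute for Bézout coefficients:
  1 = 40 - 3×13
  ... = 6407×(-228) + 3037×(481)
Scale by -40: particular solution (9120, -19240); reduce m mod 3037: (9, -19).
General solution: m = 9 + 3037t, n = -19 - 6407t for integer t.
-9958 ≤ 9 + 3037t ≤ 51791 gives t ∈ [-3, 17], which is 21 values.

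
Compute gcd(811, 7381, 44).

1

gcd(7381, 811):
  7381 = 9*811 + 82
  811 = 9*82 + 73
  82 = 1*73 + 9
  73 = 8*9 + 1
  9 = 9*1
so gcd(7381, 811) = 1.
gcd(1, 44) = 1.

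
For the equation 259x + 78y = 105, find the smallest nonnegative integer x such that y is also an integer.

51

gcd(259, 78) = 1.
1 divides 105, so solutions exist.
By Bézout, 259·(25) + 78·(-83) = 1.
Scale by 105/1 = 105: (x₀, y₀) = (2625, -8715).
General solution: x = 2625 + 78t, y = -8715 - 259t for integer t.
x ≥ 0: smallest is 2625 mod 78 = 51 (at t = -33), with y = -168.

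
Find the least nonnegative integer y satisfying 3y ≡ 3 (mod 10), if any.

gcd(10, 3) = 1.
1 divides 3, so solutions exist.
By Bézout, 3*(-3) + 10*(1) = 1.
So 3*(-3) ≡ 1 (mod 10); multiply by 3: y ≡ -9 (mod 10).
Smallest nonnegative: y = -9 mod 10 = 1.

1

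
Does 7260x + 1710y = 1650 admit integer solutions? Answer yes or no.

gcd(7260, 1710) = 30.
30 divides 1650, so integer solutions exist.

yes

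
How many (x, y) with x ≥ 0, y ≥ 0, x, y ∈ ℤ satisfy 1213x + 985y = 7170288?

gcd(1213, 985):
  1213 = 1·985 + 228
  985 = 4·228 + 73
  228 = 3·73 + 9
  73 = 8·9 + 1
  9 = 9·1
so gcd(1213, 985) = 1.
Back-substitute for Bézout coefficients:
  1 = 73 - 8·9
  ... = 1213·(-108) + 985·(133)
Scale by 7170288: one solution is (-774391104, 953648304). Reduce x mod 985: (136, 7112).
General: x = 136 + 985t, y = 7112 - 1213t.
x ≥ 0 ⇒ t ≥ 0; y ≥ 0 ⇒ t ≤ 5. So t ∈ [0, 5]: 6 solutions.

6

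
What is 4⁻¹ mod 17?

13

gcd(17, 4):
  17 = 4*4 + 1
  4 = 4*1
so gcd(17, 4) = 1.
Back-substitute for Bézout coefficients:
  1 = 17 - 4*4
  ... = 4*(-4) + 17*(1)
So 4*-4 ≡ 1 (mod 17), and -4 mod 17 = 13.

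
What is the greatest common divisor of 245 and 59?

gcd(245, 59):
  245 = 4*59 + 9
  59 = 6*9 + 5
  9 = 1*5 + 4
  5 = 1*4 + 1
  4 = 4*1
so gcd(245, 59) = 1.

1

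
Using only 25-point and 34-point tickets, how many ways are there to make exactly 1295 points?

2

Need nonnegative integers with 25j + 34k = 1295.
gcd(25, 34) = 1, and 25·(15) + 34·(-11) = 1.
So (j₀, k₀) = (19425, -14245); general j = 19425 + 34t, k = -14245 - 25t.
j ≥ 0 ⇒ t ≥ -571; k ≥ 0 ⇒ t ≤ -570. That's 2 values of t.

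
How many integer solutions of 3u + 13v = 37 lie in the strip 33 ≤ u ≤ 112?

gcd(13, 3) = 1  (13 = 4·3 + 1, 3 = 3·1).
Back-substituting, 3·(-4) + 13·(1) = 1.
Scale by 37: particular solution (-148, 37); reduce u mod 13: (8, 1).
General solution: u = 8 + 13t, v = 1 - 3t for integer t.
33 ≤ 8 + 13t ≤ 112 gives t ∈ [2, 8], which is 7 values.

7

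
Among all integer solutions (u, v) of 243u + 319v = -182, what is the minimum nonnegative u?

313

gcd(319, 243):
  319 = 1×243 + 76
  243 = 3×76 + 15
  76 = 5×15 + 1
  15 = 15×1
so gcd(319, 243) = 1.
1 divides -182, so solutions exist.
Back-substitute for Bézout coefficients:
  1 = 76 - 5×15
  ... = 243×(-21) + 319×(16)
Scale by -182/1 = -182: (u₀, v₀) = (3822, -2912).
General solution: u = 3822 + 319t, v = -2912 - 243t for integer t.
u ≥ 0: smallest is 3822 mod 319 = 313 (at t = -11), with v = -239.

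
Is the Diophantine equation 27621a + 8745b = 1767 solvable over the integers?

gcd(27621, 8745):
  27621 = 3×8745 + 1386
  8745 = 6×1386 + 429
  1386 = 3×429 + 99
  429 = 4×99 + 33
  99 = 3×33
so gcd(27621, 8745) = 33.
33 does not divide 1767 (remainder 18), so no integer solutions.

no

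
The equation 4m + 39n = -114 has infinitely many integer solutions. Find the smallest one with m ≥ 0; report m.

30

gcd(39, 4):
  39 = 9·4 + 3
  4 = 1·3 + 1
  3 = 3·1
so gcd(39, 4) = 1.
1 divides -114, so solutions exist.
Back-substitute for Bézout coefficients:
  1 = 4 - 1·3
  ... = 4·(10) + 39·(-1)
Scale by -114/1 = -114: (m₀, n₀) = (-1140, 114).
General solution: m = -1140 + 39t, n = 114 - 4t for integer t.
m ≥ 0: smallest is -1140 mod 39 = 30 (at t = 30), with n = -6.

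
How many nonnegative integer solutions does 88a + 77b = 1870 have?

3

gcd(88, 77):
  88 = 1·77 + 11
  77 = 7·11
so gcd(88, 77) = 11.
Back-substitute for Bézout coefficients:
  11 = 88 - 1·77
  ... = 88·(1) + 77·(-1)
Scale by 170: one solution is (170, -170). Reduce a mod 7: (2, 22).
General: a = 2 + 7t, b = 22 - 8t.
a ≥ 0 ⇒ t ≥ 0; b ≥ 0 ⇒ t ≤ 2. So t ∈ [0, 2]: 3 solutions.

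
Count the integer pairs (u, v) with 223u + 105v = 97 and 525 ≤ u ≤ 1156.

6

gcd(223, 105) = 1  (223 = 2×105 + 13, 105 = 8×13 + 1, 13 = 13×1).
Back-substituting, 223×(-8) + 105×(17) = 1.
Scale by 97: particular solution (-776, 1649); reduce u mod 105: (64, -135).
General solution: u = 64 + 105t, v = -135 - 223t for integer t.
525 ≤ 64 + 105t ≤ 1156 gives t ∈ [5, 10], which is 6 values.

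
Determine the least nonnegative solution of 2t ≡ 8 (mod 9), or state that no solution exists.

4

gcd(9, 2) = 1  (9 = 4×2 + 1, 2 = 2×1).
1 divides 8, so solutions exist.
Back-substituting, 2×(-4) + 9×(1) = 1.
So 2×(-4) ≡ 1 (mod 9); multiply by 8: t ≡ -32 (mod 9).
Smallest nonnegative: t = -32 mod 9 = 4.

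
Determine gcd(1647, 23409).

gcd(23409, 1647):
  23409 = 14×1647 + 351
  1647 = 4×351 + 243
  351 = 1×243 + 108
  243 = 2×108 + 27
  108 = 4×27
so gcd(23409, 1647) = 27.

27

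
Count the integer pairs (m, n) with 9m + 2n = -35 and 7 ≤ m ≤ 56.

25

gcd(9, 2) = 1.
By Bézout, 9·(1) + 2·(-4) = 1.
Particular solution: (1, -22).
General solution: m = 1 + 2t, n = -22 - 9t for integer t.
7 ≤ 1 + 2t ≤ 56 gives t ∈ [3, 27], which is 25 values.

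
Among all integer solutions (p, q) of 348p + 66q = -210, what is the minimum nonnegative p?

3

gcd(348, 66) = 6.
6 divides -210, so solutions exist.
By Bézout, 348*(4) + 66*(-21) = 6.
Scale by -210/6 = -35: (p₀, q₀) = (-140, 735).
General solution: p = -140 + 11t, q = 735 - 58t for integer t.
p ≥ 0: smallest is -140 mod 11 = 3 (at t = 13), with q = -19.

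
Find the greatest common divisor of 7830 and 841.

gcd(7830, 841):
  7830 = 9·841 + 261
  841 = 3·261 + 58
  261 = 4·58 + 29
  58 = 2·29
so gcd(7830, 841) = 29.

29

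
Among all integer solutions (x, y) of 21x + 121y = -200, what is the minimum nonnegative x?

gcd(121, 21):
  121 = 5·21 + 16
  21 = 1·16 + 5
  16 = 3·5 + 1
  5 = 5·1
so gcd(121, 21) = 1.
1 divides -200, so solutions exist.
Back-substitute for Bézout coefficients:
  1 = 16 - 3·5
  ... = 21·(-23) + 121·(4)
Scale by -200/1 = -200: (x₀, y₀) = (4600, -800).
General solution: x = 4600 + 121t, y = -800 - 21t for integer t.
x ≥ 0: smallest is 4600 mod 121 = 2 (at t = -38), with y = -2.

2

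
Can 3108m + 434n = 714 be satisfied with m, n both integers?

yes

gcd(3108, 434):
  3108 = 7·434 + 70
  434 = 6·70 + 14
  70 = 5·14
so gcd(3108, 434) = 14.
14 divides 714, so integer solutions exist.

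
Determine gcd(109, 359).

gcd(359, 109):
  359 = 3×109 + 32
  109 = 3×32 + 13
  32 = 2×13 + 6
  13 = 2×6 + 1
  6 = 6×1
so gcd(359, 109) = 1.

1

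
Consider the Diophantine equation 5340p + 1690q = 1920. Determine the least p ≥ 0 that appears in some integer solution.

101

gcd(5340, 1690) = 10.
10 divides 1920, so solutions exist.
By Bézout, 5340*(-25) + 1690*(79) = 10.
Scale by 1920/10 = 192: (p₀, q₀) = (-4800, 15168).
General solution: p = -4800 + 169t, q = 15168 - 534t for integer t.
p ≥ 0: smallest is -4800 mod 169 = 101 (at t = 29), with q = -318.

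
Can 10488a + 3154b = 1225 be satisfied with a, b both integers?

no

gcd(10488, 3154) = 38.
38 does not divide 1225 (remainder 9), so no integer solutions.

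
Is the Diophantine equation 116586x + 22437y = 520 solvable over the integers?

gcd(116586, 22437) = 27  (116586 = 5*22437 + 4401, 22437 = 5*4401 + 432, 4401 = 10*432 + 81, 432 = 5*81 + 27, 81 = 3*27).
27 does not divide 520 (remainder 7), so no integer solutions.

no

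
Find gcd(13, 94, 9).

gcd(94, 13) = 1  (94 = 7*13 + 3, 13 = 4*3 + 1, 3 = 3*1).
gcd(1, 9) = 1.

1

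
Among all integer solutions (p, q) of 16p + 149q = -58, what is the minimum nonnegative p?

gcd(149, 16):
  149 = 9*16 + 5
  16 = 3*5 + 1
  5 = 5*1
so gcd(149, 16) = 1.
1 divides -58, so solutions exist.
Back-substitute for Bézout coefficients:
  1 = 16 - 3*5
  ... = 16*(28) + 149*(-3)
Scale by -58/1 = -58: (p₀, q₀) = (-1624, 174).
General solution: p = -1624 + 149t, q = 174 - 16t for integer t.
p ≥ 0: smallest is -1624 mod 149 = 15 (at t = 11), with q = -2.

15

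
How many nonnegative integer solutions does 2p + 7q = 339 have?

24

gcd(7, 2) = 1  (7 = 3·2 + 1, 2 = 2·1).
Back-substituting, 2·(-3) + 7·(1) = 1.
Scale by 339: one solution is (-1017, 339). Reduce p mod 7: (5, 47).
General: p = 5 + 7t, q = 47 - 2t.
p ≥ 0 ⇒ t ≥ 0; q ≥ 0 ⇒ t ≤ 23. So t ∈ [0, 23]: 24 solutions.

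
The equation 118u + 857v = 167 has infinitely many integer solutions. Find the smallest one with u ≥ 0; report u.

764

gcd(857, 118) = 1  (857 = 7*118 + 31, 118 = 3*31 + 25, 31 = 1*25 + 6, 25 = 4*6 + 1, 6 = 6*1).
1 divides 167, so solutions exist.
Back-substituting, 118*(138) + 857*(-19) = 1.
Scale by 167/1 = 167: (u₀, v₀) = (23046, -3173).
General solution: u = 23046 + 857t, v = -3173 - 118t for integer t.
u ≥ 0: smallest is 23046 mod 857 = 764 (at t = -26), with v = -105.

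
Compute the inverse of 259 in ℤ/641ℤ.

99

gcd(641, 259) = 1  (641 = 2×259 + 123, 259 = 2×123 + 13, 123 = 9×13 + 6, 13 = 2×6 + 1, 6 = 6×1).
Back-substituting, 259×(99) + 641×(-40) = 1.
So 259×99 ≡ 1 (mod 641), and 99 mod 641 = 99.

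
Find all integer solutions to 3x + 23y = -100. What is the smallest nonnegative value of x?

5

gcd(23, 3):
  23 = 7·3 + 2
  3 = 1·2 + 1
  2 = 2·1
so gcd(23, 3) = 1.
1 divides -100, so solutions exist.
Back-substitute for Bézout coefficients:
  1 = 3 - 1·2
  ... = 3·(8) + 23·(-1)
Scale by -100/1 = -100: (x₀, y₀) = (-800, 100).
General solution: x = -800 + 23t, y = 100 - 3t for integer t.
x ≥ 0: smallest is -800 mod 23 = 5 (at t = 35), with y = -5.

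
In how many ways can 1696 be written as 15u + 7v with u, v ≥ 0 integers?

16

gcd(15, 7) = 1.
By Bézout, 15*(1) + 7*(-2) = 1.
One solution: (2, 238).
General: u = 2 + 7t, v = 238 - 15t.
u ≥ 0 ⇒ t ≥ 0; v ≥ 0 ⇒ t ≤ 15. So t ∈ [0, 15]: 16 solutions.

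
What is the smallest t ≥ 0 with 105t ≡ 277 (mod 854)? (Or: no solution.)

gcd(854, 105):
  854 = 8*105 + 14
  105 = 7*14 + 7
  14 = 2*7
so gcd(854, 105) = 7.
7 does not divide 277, so the congruence has no solution.

no solution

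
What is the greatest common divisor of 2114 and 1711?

1

gcd(2114, 1711) = 1  (2114 = 1·1711 + 403, 1711 = 4·403 + 99, 403 = 4·99 + 7, 99 = 14·7 + 1, 7 = 7·1).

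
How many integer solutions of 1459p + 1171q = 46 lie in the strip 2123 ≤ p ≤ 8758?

6

gcd(1459, 1171) = 1  (1459 = 1·1171 + 288, 1171 = 4·288 + 19, 288 = 15·19 + 3, 19 = 6·3 + 1, 3 = 3·1).
Back-substituting, 1459·(-370) + 1171·(461) = 1.
Scale by 46: particular solution (-17020, 21206); reduce p mod 1171: (545, -679).
General solution: p = 545 + 1171t, q = -679 - 1459t for integer t.
2123 ≤ 545 + 1171t ≤ 8758 gives t ∈ [2, 7], which is 6 values.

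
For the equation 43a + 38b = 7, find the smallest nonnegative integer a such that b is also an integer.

9

gcd(43, 38):
  43 = 1*38 + 5
  38 = 7*5 + 3
  5 = 1*3 + 2
  3 = 1*2 + 1
  2 = 2*1
so gcd(43, 38) = 1.
1 divides 7, so solutions exist.
Back-substitute for Bézout coefficients:
  1 = 3 - 1*2
  ... = 43*(-15) + 38*(17)
Scale by 7/1 = 7: (a₀, b₀) = (-105, 119).
General solution: a = -105 + 38t, b = 119 - 43t for integer t.
a ≥ 0: smallest is -105 mod 38 = 9 (at t = 3), with b = -10.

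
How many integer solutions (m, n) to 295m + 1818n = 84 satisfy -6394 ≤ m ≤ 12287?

gcd(1818, 295):
  1818 = 6×295 + 48
  295 = 6×48 + 7
  48 = 6×7 + 6
  7 = 1×6 + 1
  6 = 6×1
so gcd(1818, 295) = 1.
Back-substitute for Bézout coefficients:
  1 = 7 - 1×6
  ... = 295×(265) + 1818×(-43)
Scale by 84: particular solution (22260, -3612); reduce m mod 1818: (444, -72).
General solution: m = 444 + 1818t, n = -72 - 295t for integer t.
-6394 ≤ 444 + 1818t ≤ 12287 gives t ∈ [-3, 6], which is 10 values.

10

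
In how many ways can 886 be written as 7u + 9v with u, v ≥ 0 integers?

gcd(9, 7) = 1.
By Bézout, 7·(4) + 9·(-3) = 1.
One solution: (7, 93).
General: u = 7 + 9t, v = 93 - 7t.
u ≥ 0 ⇒ t ≥ 0; v ≥ 0 ⇒ t ≤ 13. So t ∈ [0, 13]: 14 solutions.

14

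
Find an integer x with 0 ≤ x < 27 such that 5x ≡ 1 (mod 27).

11

gcd(27, 5) = 1  (27 = 5·5 + 2, 5 = 2·2 + 1, 2 = 2·1).
Back-substituting, 5·(11) + 27·(-2) = 1.
So 5·11 ≡ 1 (mod 27), and 11 mod 27 = 11.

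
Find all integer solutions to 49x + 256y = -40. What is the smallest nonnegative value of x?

88

gcd(256, 49) = 1.
1 divides -40, so solutions exist.
By Bézout, 49×(-47) + 256×(9) = 1.
Scale by -40/1 = -40: (x₀, y₀) = (1880, -360).
General solution: x = 1880 + 256t, y = -360 - 49t for integer t.
x ≥ 0: smallest is 1880 mod 256 = 88 (at t = -7), with y = -17.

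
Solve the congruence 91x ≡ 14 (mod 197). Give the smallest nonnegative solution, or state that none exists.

182

gcd(197, 91) = 1.
1 divides 14, so solutions exist.
By Bézout, 91*(13) + 197*(-6) = 1.
So 91*(13) ≡ 1 (mod 197); multiply by 14: x ≡ 182 (mod 197).
Smallest nonnegative: x = 182 mod 197 = 182.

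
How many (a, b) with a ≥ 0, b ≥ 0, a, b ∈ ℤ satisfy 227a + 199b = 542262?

12

gcd(227, 199):
  227 = 1*199 + 28
  199 = 7*28 + 3
  28 = 9*3 + 1
  3 = 3*1
so gcd(227, 199) = 1.
Back-substitute for Bézout coefficients:
  1 = 28 - 9*3
  ... = 227*(64) + 199*(-73)
Scale by 542262: one solution is (34704768, -39585126). Reduce a mod 199: (163, 2539).
General: a = 163 + 199t, b = 2539 - 227t.
a ≥ 0 ⇒ t ≥ 0; b ≥ 0 ⇒ t ≤ 11. So t ∈ [0, 11]: 12 solutions.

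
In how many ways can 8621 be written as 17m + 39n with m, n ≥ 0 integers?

13

gcd(39, 17):
  39 = 2*17 + 5
  17 = 3*5 + 2
  5 = 2*2 + 1
  2 = 2*1
so gcd(39, 17) = 1.
Back-substitute for Bézout coefficients:
  1 = 5 - 2*2
  ... = 17*(-16) + 39*(7)
Scale by 8621: one solution is (-137936, 60347). Reduce m mod 39: (7, 218).
General: m = 7 + 39t, n = 218 - 17t.
m ≥ 0 ⇒ t ≥ 0; n ≥ 0 ⇒ t ≤ 12. So t ∈ [0, 12]: 13 solutions.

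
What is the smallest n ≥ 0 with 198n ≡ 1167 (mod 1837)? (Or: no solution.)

gcd(1837, 198):
  1837 = 9·198 + 55
  198 = 3·55 + 33
  55 = 1·33 + 22
  33 = 1·22 + 11
  22 = 2·11
so gcd(1837, 198) = 11.
11 does not divide 1167, so the congruence has no solution.

no solution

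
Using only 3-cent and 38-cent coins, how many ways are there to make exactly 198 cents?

2

Need nonnegative integers with 3j + 38k = 198.
gcd(3, 38) = 1, and 3·(13) + 38·(-1) = 1.
So (j₀, k₀) = (2574, -198); general j = 2574 + 38t, k = -198 - 3t.
j ≥ 0 ⇒ t ≥ -67; k ≥ 0 ⇒ t ≤ -66. That's 2 values of t.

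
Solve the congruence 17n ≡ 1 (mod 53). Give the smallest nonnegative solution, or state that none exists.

25

gcd(53, 17) = 1  (53 = 3×17 + 2, 17 = 8×2 + 1, 2 = 2×1).
1 divides 1, so solutions exist.
Back-substituting, 17×(25) + 53×(-8) = 1.
So 17×(25) ≡ 1 (mod 53); multiply by 1: n ≡ 25 (mod 53).
Smallest nonnegative: n = 25 mod 53 = 25.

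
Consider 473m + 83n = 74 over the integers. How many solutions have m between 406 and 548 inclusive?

gcd(473, 83) = 1  (473 = 5×83 + 58, 83 = 1×58 + 25, 58 = 2×25 + 8, 25 = 3×8 + 1, 8 = 8×1).
Back-substituting, 473×(-10) + 83×(57) = 1.
Scale by 74: particular solution (-740, 4218); reduce m mod 83: (7, -39).
General solution: m = 7 + 83t, n = -39 - 473t for integer t.
406 ≤ 7 + 83t ≤ 548 gives t ∈ [5, 6], which is 2 values.

2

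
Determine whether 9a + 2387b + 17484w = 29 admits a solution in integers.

yes

gcd(2387, 9):
  2387 = 265*9 + 2
  9 = 4*2 + 1
  2 = 2*1
so gcd(2387, 9) = 1.
gcd(1, 17484) = 1.
1 divides 29, so integer solutions exist.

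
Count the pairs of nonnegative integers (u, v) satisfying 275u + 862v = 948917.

4

gcd(862, 275) = 1  (862 = 3×275 + 37, 275 = 7×37 + 16, 37 = 2×16 + 5, 16 = 3×5 + 1, 5 = 5×1).
Back-substituting, 275×(163) + 862×(-52) = 1.
Scale by 948917: one solution is (154673471, -49343684). Reduce u mod 862: (501, 941).
General: u = 501 + 862t, v = 941 - 275t.
u ≥ 0 ⇒ t ≥ 0; v ≥ 0 ⇒ t ≤ 3. So t ∈ [0, 3]: 4 solutions.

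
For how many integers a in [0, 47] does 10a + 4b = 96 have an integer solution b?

24

gcd(10, 4) = 2  (10 = 2*4 + 2, 4 = 2*2).
Back-substituting, 10*(1) + 4*(-2) = 2.
Scale by 48: particular solution (48, -96); reduce a mod 2: (0, 24).
General solution: a = 0 + 2t, b = 24 - 5t for integer t.
0 ≤ 0 + 2t ≤ 47 gives t ∈ [0, 23], which is 24 values.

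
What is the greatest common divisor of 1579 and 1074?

gcd(1579, 1074):
  1579 = 1×1074 + 505
  1074 = 2×505 + 64
  505 = 7×64 + 57
  64 = 1×57 + 7
  57 = 8×7 + 1
  7 = 7×1
so gcd(1579, 1074) = 1.

1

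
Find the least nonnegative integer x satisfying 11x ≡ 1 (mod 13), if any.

6

gcd(13, 11) = 1  (13 = 1*11 + 2, 11 = 5*2 + 1, 2 = 2*1).
1 divides 1, so solutions exist.
Back-substituting, 11*(6) + 13*(-5) = 1.
So 11*(6) ≡ 1 (mod 13); multiply by 1: x ≡ 6 (mod 13).
Smallest nonnegative: x = 6 mod 13 = 6.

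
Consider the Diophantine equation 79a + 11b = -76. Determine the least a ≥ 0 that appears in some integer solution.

6

gcd(79, 11):
  79 = 7*11 + 2
  11 = 5*2 + 1
  2 = 2*1
so gcd(79, 11) = 1.
1 divides -76, so solutions exist.
Back-substitute for Bézout coefficients:
  1 = 11 - 5*2
  ... = 79*(-5) + 11*(36)
Scale by -76/1 = -76: (a₀, b₀) = (380, -2736).
General solution: a = 380 + 11t, b = -2736 - 79t for integer t.
a ≥ 0: smallest is 380 mod 11 = 6 (at t = -34), with b = -50.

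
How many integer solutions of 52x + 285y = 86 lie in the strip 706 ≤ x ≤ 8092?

gcd(285, 52):
  285 = 5·52 + 25
  52 = 2·25 + 2
  25 = 12·2 + 1
  2 = 2·1
so gcd(285, 52) = 1.
Back-substitute for Bézout coefficients:
  1 = 25 - 12·2
  ... = 52·(-137) + 285·(25)
Scale by 86: particular solution (-11782, 2150); reduce x mod 285: (188, -34).
General solution: x = 188 + 285t, y = -34 - 52t for integer t.
706 ≤ 188 + 285t ≤ 8092 gives t ∈ [2, 27], which is 26 values.

26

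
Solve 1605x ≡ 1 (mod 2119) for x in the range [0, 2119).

1480

gcd(2119, 1605) = 1  (2119 = 1*1605 + 514, 1605 = 3*514 + 63, 514 = 8*63 + 10, 63 = 6*10 + 3, 10 = 3*3 + 1, 3 = 3*1).
Back-substituting, 1605*(-639) + 2119*(484) = 1.
So 1605*-639 ≡ 1 (mod 2119), and -639 mod 2119 = 1480.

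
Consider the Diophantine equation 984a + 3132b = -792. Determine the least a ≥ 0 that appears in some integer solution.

222

gcd(3132, 984):
  3132 = 3×984 + 180
  984 = 5×180 + 84
  180 = 2×84 + 12
  84 = 7×12
so gcd(3132, 984) = 12.
12 divides -792, so solutions exist.
Back-substitute for Bézout coefficients:
  12 = 180 - 2×84
  ... = 984×(-35) + 3132×(11)
Scale by -792/12 = -66: (a₀, b₀) = (2310, -726).
General solution: a = 2310 + 261t, b = -726 - 82t for integer t.
a ≥ 0: smallest is 2310 mod 261 = 222 (at t = -8), with b = -70.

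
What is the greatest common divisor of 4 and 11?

1

gcd(11, 4):
  11 = 2×4 + 3
  4 = 1×3 + 1
  3 = 3×1
so gcd(11, 4) = 1.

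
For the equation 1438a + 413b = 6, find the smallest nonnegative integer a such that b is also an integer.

247

gcd(1438, 413):
  1438 = 3·413 + 199
  413 = 2·199 + 15
  199 = 13·15 + 4
  15 = 3·4 + 3
  4 = 1·3 + 1
  3 = 3·1
so gcd(1438, 413) = 1.
1 divides 6, so solutions exist.
Back-substitute for Bézout coefficients:
  1 = 4 - 1·3
  ... = 1438·(110) + 413·(-383)
Scale by 6/1 = 6: (a₀, b₀) = (660, -2298).
General solution: a = 660 + 413t, b = -2298 - 1438t for integer t.
a ≥ 0: smallest is 660 mod 413 = 247 (at t = -1), with b = -860.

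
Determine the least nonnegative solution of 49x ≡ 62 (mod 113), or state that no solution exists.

gcd(113, 49) = 1.
1 divides 62, so solutions exist.
By Bézout, 49*(30) + 113*(-13) = 1.
So 49*(30) ≡ 1 (mod 113); multiply by 62: x ≡ 1860 (mod 113).
Smallest nonnegative: x = 1860 mod 113 = 52.

52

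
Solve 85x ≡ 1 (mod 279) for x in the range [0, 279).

gcd(279, 85):
  279 = 3×85 + 24
  85 = 3×24 + 13
  24 = 1×13 + 11
  13 = 1×11 + 2
  11 = 5×2 + 1
  2 = 2×1
so gcd(279, 85) = 1.
Back-substitute for Bézout coefficients:
  1 = 11 - 5×2
  ... = 85×(-128) + 279×(39)
So 85×-128 ≡ 1 (mod 279), and -128 mod 279 = 151.

151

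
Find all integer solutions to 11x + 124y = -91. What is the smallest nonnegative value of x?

gcd(124, 11) = 1.
1 divides -91, so solutions exist.
By Bézout, 11*(-45) + 124*(4) = 1.
Scale by -91/1 = -91: (x₀, y₀) = (4095, -364).
General solution: x = 4095 + 124t, y = -364 - 11t for integer t.
x ≥ 0: smallest is 4095 mod 124 = 3 (at t = -33), with y = -1.

3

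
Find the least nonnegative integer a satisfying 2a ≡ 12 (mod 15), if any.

gcd(15, 2):
  15 = 7·2 + 1
  2 = 2·1
so gcd(15, 2) = 1.
1 divides 12, so solutions exist.
Back-substitute for Bézout coefficients:
  1 = 15 - 7·2
  ... = 2·(-7) + 15·(1)
So 2·(-7) ≡ 1 (mod 15); multiply by 12: a ≡ -84 (mod 15).
Smallest nonnegative: a = -84 mod 15 = 6.

6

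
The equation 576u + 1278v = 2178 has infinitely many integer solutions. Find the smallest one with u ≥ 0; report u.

gcd(1278, 576) = 18  (1278 = 2·576 + 126, 576 = 4·126 + 72, 126 = 1·72 + 54, 72 = 1·54 + 18, 54 = 3·18).
18 divides 2178, so solutions exist.
Back-substituting, 576·(20) + 1278·(-9) = 18.
Scale by 2178/18 = 121: (u₀, v₀) = (2420, -1089).
General solution: u = 2420 + 71t, v = -1089 - 32t for integer t.
u ≥ 0: smallest is 2420 mod 71 = 6 (at t = -34), with v = -1.

6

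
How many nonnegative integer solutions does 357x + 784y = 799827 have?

gcd(784, 357) = 7  (784 = 2×357 + 70, 357 = 5×70 + 7, 70 = 10×7).
Back-substituting, 357×(11) + 784×(-5) = 7.
Scale by 114261: one solution is (1256871, -571305). Reduce x mod 112: (7, 1017).
General: x = 7 + 112t, y = 1017 - 51t.
x ≥ 0 ⇒ t ≥ 0; y ≥ 0 ⇒ t ≤ 19. So t ∈ [0, 19]: 20 solutions.

20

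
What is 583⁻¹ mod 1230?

gcd(1230, 583) = 1.
By Bézout, 583*(-173) + 1230*(82) = 1.
So 583*-173 ≡ 1 (mod 1230), and -173 mod 1230 = 1057.

1057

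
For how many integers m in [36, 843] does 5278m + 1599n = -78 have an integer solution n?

gcd(5278, 1599) = 13.
By Bézout, 5278·(10) + 1599·(-33) = 13.
Particular solution: (63, -208).
General solution: m = 63 + 123t, n = -208 - 406t for integer t.
36 ≤ 63 + 123t ≤ 843 gives t ∈ [0, 6], which is 7 values.

7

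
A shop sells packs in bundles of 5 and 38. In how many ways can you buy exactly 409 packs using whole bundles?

Need nonnegative integers with 5j + 38k = 409.
gcd(5, 38) = 1, and 5·(-15) + 38·(2) = 1.
So (j₀, k₀) = (-6135, 818); general j = -6135 + 38t, k = 818 - 5t.
j ≥ 0 ⇒ t ≥ 162; k ≥ 0 ⇒ t ≤ 163. That's 2 values of t.

2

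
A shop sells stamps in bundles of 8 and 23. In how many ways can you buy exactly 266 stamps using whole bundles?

1

Need nonnegative integers with 8j + 23k = 266.
gcd(8, 23) = 1, and 8·(3) + 23·(-1) = 1.
So (j₀, k₀) = (798, -266); general j = 798 + 23t, k = -266 - 8t.
j ≥ 0 ⇒ t ≥ -34; k ≥ 0 ⇒ t ≤ -34. That's 1 value of t.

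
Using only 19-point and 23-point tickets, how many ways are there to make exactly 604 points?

1

Need nonnegative integers with 19j + 23k = 604.
gcd(19, 23) = 1, and 19·(-6) + 23·(5) = 1.
So (j₀, k₀) = (-3624, 3020); general j = -3624 + 23t, k = 3020 - 19t.
j ≥ 0 ⇒ t ≥ 158; k ≥ 0 ⇒ t ≤ 158. That's 1 value of t.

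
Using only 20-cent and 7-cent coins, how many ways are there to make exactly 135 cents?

Need nonnegative integers with 20j + 7k = 135.
gcd(20, 7) = 1, and 20·(-1) + 7·(3) = 1.
So (j₀, k₀) = (-135, 405); general j = -135 + 7t, k = 405 - 20t.
j ≥ 0 ⇒ t ≥ 20; k ≥ 0 ⇒ t ≤ 20. That's 1 value of t.

1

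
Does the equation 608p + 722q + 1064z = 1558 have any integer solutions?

yes

gcd(722, 608) = 38  (722 = 1×608 + 114, 608 = 5×114 + 38, 114 = 3×38).
gcd(38, 1064) = 38.
38 divides 1558, so integer solutions exist.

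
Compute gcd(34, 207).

gcd(207, 34) = 1  (207 = 6·34 + 3, 34 = 11·3 + 1, 3 = 3·1).

1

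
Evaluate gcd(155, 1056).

1

gcd(1056, 155) = 1  (1056 = 6·155 + 126, 155 = 1·126 + 29, 126 = 4·29 + 10, 29 = 2·10 + 9, 10 = 1·9 + 1, 9 = 9·1).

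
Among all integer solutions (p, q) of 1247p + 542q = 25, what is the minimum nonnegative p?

469

gcd(1247, 542):
  1247 = 2*542 + 163
  542 = 3*163 + 53
  163 = 3*53 + 4
  53 = 13*4 + 1
  4 = 4*1
so gcd(1247, 542) = 1.
1 divides 25, so solutions exist.
Back-substitute for Bézout coefficients:
  1 = 53 - 13*4
  ... = 1247*(-133) + 542*(306)
Scale by 25/1 = 25: (p₀, q₀) = (-3325, 7650).
General solution: p = -3325 + 542t, q = 7650 - 1247t for integer t.
p ≥ 0: smallest is -3325 mod 542 = 469 (at t = 7), with q = -1079.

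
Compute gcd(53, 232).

gcd(232, 53):
  232 = 4×53 + 20
  53 = 2×20 + 13
  20 = 1×13 + 7
  13 = 1×7 + 6
  7 = 1×6 + 1
  6 = 6×1
so gcd(232, 53) = 1.

1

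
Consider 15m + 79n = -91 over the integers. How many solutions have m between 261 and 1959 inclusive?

21

gcd(79, 15) = 1  (79 = 5*15 + 4, 15 = 3*4 + 3, 4 = 1*3 + 1, 3 = 3*1).
Back-substituting, 15*(-21) + 79*(4) = 1.
Scale by -91: particular solution (1911, -364); reduce m mod 79: (15, -4).
General solution: m = 15 + 79t, n = -4 - 15t for integer t.
261 ≤ 15 + 79t ≤ 1959 gives t ∈ [4, 24], which is 21 values.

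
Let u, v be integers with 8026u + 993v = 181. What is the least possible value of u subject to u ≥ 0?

862

gcd(8026, 993):
  8026 = 8×993 + 82
  993 = 12×82 + 9
  82 = 9×9 + 1
  9 = 9×1
so gcd(8026, 993) = 1.
1 divides 181, so solutions exist.
Back-substitute for Bézout coefficients:
  1 = 82 - 9×9
  ... = 8026×(109) + 993×(-881)
Scale by 181/1 = 181: (u₀, v₀) = (19729, -159461).
General solution: u = 19729 + 993t, v = -159461 - 8026t for integer t.
u ≥ 0: smallest is 19729 mod 993 = 862 (at t = -19), with v = -6967.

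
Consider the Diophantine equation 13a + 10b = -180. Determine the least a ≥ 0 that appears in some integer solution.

0

gcd(13, 10) = 1  (13 = 1·10 + 3, 10 = 3·3 + 1, 3 = 3·1).
1 divides -180, so solutions exist.
Back-substituting, 13·(-3) + 10·(4) = 1.
Scale by -180/1 = -180: (a₀, b₀) = (540, -720).
General solution: a = 540 + 10t, b = -720 - 13t for integer t.
a ≥ 0: smallest is 540 mod 10 = 0 (at t = -54), with b = -18.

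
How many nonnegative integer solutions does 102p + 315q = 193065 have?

18

gcd(315, 102):
  315 = 3*102 + 9
  102 = 11*9 + 3
  9 = 3*3
so gcd(315, 102) = 3.
Back-substitute for Bézout coefficients:
  3 = 102 - 11*9
  ... = 102*(34) + 315*(-11)
Scale by 64355: one solution is (2188070, -707905). Reduce p mod 105: (80, 587).
General: p = 80 + 105t, q = 587 - 34t.
p ≥ 0 ⇒ t ≥ 0; q ≥ 0 ⇒ t ≤ 17. So t ∈ [0, 17]: 18 solutions.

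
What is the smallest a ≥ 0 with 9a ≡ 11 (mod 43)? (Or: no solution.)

6

gcd(43, 9) = 1.
1 divides 11, so solutions exist.
By Bézout, 9×(-19) + 43×(4) = 1.
So 9×(-19) ≡ 1 (mod 43); multiply by 11: a ≡ -209 (mod 43).
Smallest nonnegative: a = -209 mod 43 = 6.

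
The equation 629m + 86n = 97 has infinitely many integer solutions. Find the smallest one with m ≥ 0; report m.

gcd(629, 86) = 1.
1 divides 97, so solutions exist.
By Bézout, 629×(-35) + 86×(256) = 1.
Scale by 97/1 = 97: (m₀, n₀) = (-3395, 24832).
General solution: m = -3395 + 86t, n = 24832 - 629t for integer t.
m ≥ 0: smallest is -3395 mod 86 = 45 (at t = 40), with n = -328.

45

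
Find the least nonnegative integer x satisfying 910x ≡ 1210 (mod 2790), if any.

gcd(2790, 910) = 10  (2790 = 3×910 + 60, 910 = 15×60 + 10, 60 = 6×10).
10 divides 1210, so solutions exist.
Back-substituting, 910×(46) + 2790×(-15) = 10.
So 910×(46) ≡ 10 (mod 2790); multiply by 121: x ≡ 5566 (mod 279).
Smallest nonnegative: x = 5566 mod 279 = 265.

265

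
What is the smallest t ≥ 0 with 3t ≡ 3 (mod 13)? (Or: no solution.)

1

gcd(13, 3) = 1  (13 = 4·3 + 1, 3 = 3·1).
1 divides 3, so solutions exist.
Back-substituting, 3·(-4) + 13·(1) = 1.
So 3·(-4) ≡ 1 (mod 13); multiply by 3: t ≡ -12 (mod 13).
Smallest nonnegative: t = -12 mod 13 = 1.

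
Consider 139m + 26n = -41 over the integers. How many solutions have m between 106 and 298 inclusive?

8

gcd(139, 26) = 1.
By Bézout, 139×(3) + 26×(-16) = 1.
Particular solution: (7, -39).
General solution: m = 7 + 26t, n = -39 - 139t for integer t.
106 ≤ 7 + 26t ≤ 298 gives t ∈ [4, 11], which is 8 values.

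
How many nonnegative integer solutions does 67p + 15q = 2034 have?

2

gcd(67, 15):
  67 = 4*15 + 7
  15 = 2*7 + 1
  7 = 7*1
so gcd(67, 15) = 1.
Back-substitute for Bézout coefficients:
  1 = 15 - 2*7
  ... = 67*(-2) + 15*(9)
Scale by 2034: one solution is (-4068, 18306). Reduce p mod 15: (12, 82).
General: p = 12 + 15t, q = 82 - 67t.
p ≥ 0 ⇒ t ≥ 0; q ≥ 0 ⇒ t ≤ 1. So t ∈ [0, 1]: 2 solutions.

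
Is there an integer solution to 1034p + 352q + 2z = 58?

yes

gcd(1034, 352):
  1034 = 2*352 + 330
  352 = 1*330 + 22
  330 = 15*22
so gcd(1034, 352) = 22.
gcd(22, 2) = 2.
2 divides 58, so integer solutions exist.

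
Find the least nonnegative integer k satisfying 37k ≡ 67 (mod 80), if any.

71

gcd(80, 37):
  80 = 2·37 + 6
  37 = 6·6 + 1
  6 = 6·1
so gcd(80, 37) = 1.
1 divides 67, so solutions exist.
Back-substitute for Bézout coefficients:
  1 = 37 - 6·6
  ... = 37·(13) + 80·(-6)
So 37·(13) ≡ 1 (mod 80); multiply by 67: k ≡ 871 (mod 80).
Smallest nonnegative: k = 871 mod 80 = 71.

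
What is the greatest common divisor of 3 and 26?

1

gcd(26, 3):
  26 = 8·3 + 2
  3 = 1·2 + 1
  2 = 2·1
so gcd(26, 3) = 1.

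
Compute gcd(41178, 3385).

gcd(41178, 3385):
  41178 = 12×3385 + 558
  3385 = 6×558 + 37
  558 = 15×37 + 3
  37 = 12×3 + 1
  3 = 3×1
so gcd(41178, 3385) = 1.

1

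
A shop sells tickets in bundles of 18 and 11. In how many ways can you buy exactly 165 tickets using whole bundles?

Need nonnegative integers with 18j + 11k = 165.
gcd(18, 11) = 1, and 18·(-3) + 11·(5) = 1.
So (j₀, k₀) = (-495, 825); general j = -495 + 11t, k = 825 - 18t.
j ≥ 0 ⇒ t ≥ 45; k ≥ 0 ⇒ t ≤ 45. That's 1 value of t.

1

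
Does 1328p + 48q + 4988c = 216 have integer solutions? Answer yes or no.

yes

gcd(1328, 48):
  1328 = 27*48 + 32
  48 = 1*32 + 16
  32 = 2*16
so gcd(1328, 48) = 16.
gcd(16, 4988) = 4.
4 divides 216, so integer solutions exist.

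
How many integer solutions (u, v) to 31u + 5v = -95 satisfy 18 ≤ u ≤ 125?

22

gcd(31, 5) = 1  (31 = 6×5 + 1, 5 = 5×1).
Back-substituting, 31×(1) + 5×(-6) = 1.
Scale by -95: particular solution (-95, 570); reduce u mod 5: (0, -19).
General solution: u = 0 + 5t, v = -19 - 31t for integer t.
18 ≤ 0 + 5t ≤ 125 gives t ∈ [4, 25], which is 22 values.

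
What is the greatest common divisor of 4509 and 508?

1

gcd(4509, 508) = 1  (4509 = 8×508 + 445, 508 = 1×445 + 63, 445 = 7×63 + 4, 63 = 15×4 + 3, 4 = 1×3 + 1, 3 = 3×1).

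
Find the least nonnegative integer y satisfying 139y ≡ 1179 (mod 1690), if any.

1431

gcd(1690, 139):
  1690 = 12×139 + 22
  139 = 6×22 + 7
  22 = 3×7 + 1
  7 = 7×1
so gcd(1690, 139) = 1.
1 divides 1179, so solutions exist.
Back-substitute for Bézout coefficients:
  1 = 22 - 3×7
  ... = 139×(-231) + 1690×(19)
So 139×(-231) ≡ 1 (mod 1690); multiply by 1179: y ≡ -272349 (mod 1690).
Smallest nonnegative: y = -272349 mod 1690 = 1431.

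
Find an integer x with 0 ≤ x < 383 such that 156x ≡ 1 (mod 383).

356

gcd(383, 156) = 1  (383 = 2·156 + 71, 156 = 2·71 + 14, 71 = 5·14 + 1, 14 = 14·1).
Back-substituting, 156·(-27) + 383·(11) = 1.
So 156·-27 ≡ 1 (mod 383), and -27 mod 383 = 356.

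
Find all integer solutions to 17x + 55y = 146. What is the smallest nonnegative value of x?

gcd(55, 17):
  55 = 3*17 + 4
  17 = 4*4 + 1
  4 = 4*1
so gcd(55, 17) = 1.
1 divides 146, so solutions exist.
Back-substitute for Bézout coefficients:
  1 = 17 - 4*4
  ... = 17*(13) + 55*(-4)
Scale by 146/1 = 146: (x₀, y₀) = (1898, -584).
General solution: x = 1898 + 55t, y = -584 - 17t for integer t.
x ≥ 0: smallest is 1898 mod 55 = 28 (at t = -34), with y = -6.

28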